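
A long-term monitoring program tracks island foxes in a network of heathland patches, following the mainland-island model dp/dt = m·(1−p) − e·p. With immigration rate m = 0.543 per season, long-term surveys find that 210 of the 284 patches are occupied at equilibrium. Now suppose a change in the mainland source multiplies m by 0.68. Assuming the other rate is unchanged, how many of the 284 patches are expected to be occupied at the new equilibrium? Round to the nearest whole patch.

Observed p* = 210/284 = 0.73944.
Balance m(1−p*) = e·p* gives e = m(1−p*)/p* = 0.543×0.26056/0.73944 = 0.19134.
New p* = m/(m+e) = 0.36924/(0.36924+0.19134) = 0.65867.
Expected occupied = 284 × 0.65867 = 187.06 ≈ 187.

187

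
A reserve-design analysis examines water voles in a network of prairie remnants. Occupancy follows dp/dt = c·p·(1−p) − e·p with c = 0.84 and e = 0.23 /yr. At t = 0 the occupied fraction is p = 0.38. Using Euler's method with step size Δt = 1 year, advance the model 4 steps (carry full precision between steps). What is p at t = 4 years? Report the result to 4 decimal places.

Update rule: p ← p + [c·p·(1−p) − e·p]·Δt with Δt = 1.
t = 1: p = 0.38000 + (+0.11050) = 0.49050
t = 2: p = 0.49050 + (+0.09711) = 0.58761
t = 3: p = 0.58761 + (+0.06840) = 0.65601
t = 4: p = 0.65601 + (+0.03867) = 0.69468

0.6947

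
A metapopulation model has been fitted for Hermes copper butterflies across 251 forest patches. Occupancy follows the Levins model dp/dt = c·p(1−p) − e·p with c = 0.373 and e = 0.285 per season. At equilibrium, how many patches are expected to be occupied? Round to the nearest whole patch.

59

p* = 1 − e/c = 1 − 0.285/0.373 = 0.2359.
Expected occupied patches = N × p* = 251 × 0.2359 = 59.22 ≈ 59.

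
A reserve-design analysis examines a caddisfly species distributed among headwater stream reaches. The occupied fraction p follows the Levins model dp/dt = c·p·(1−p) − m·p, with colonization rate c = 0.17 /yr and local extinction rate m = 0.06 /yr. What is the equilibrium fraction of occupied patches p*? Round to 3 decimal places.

0.647

Setting dp/dt = 0 and dividing through by p* gives c·(1−p*) = m.
So p* = 1 − m/c = 1 − 0.06/0.17 = 1 − 0.3529 = 0.6471.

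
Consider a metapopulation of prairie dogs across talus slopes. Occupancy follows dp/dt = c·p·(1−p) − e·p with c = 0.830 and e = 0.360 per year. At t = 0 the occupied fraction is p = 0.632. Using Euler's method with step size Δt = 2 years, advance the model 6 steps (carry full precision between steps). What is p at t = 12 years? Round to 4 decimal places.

0.5663

Update rule: p ← p + [c·p·(1−p) − e·p]·Δt with Δt = 2.
t = 2: p = 0.63200 + (-0.06896) = 0.56304
t = 4: p = 0.56304 + (+0.00302) = 0.56605
t = 6: p = 0.56605 + (+0.00020) = 0.56625
t = 8: p = 0.56625 + (+0.00001) = 0.56626
t = 10: p = 0.56626 + (+0.00000) = 0.56627
t = 12: p = 0.56627 + (+0.00000) = 0.56627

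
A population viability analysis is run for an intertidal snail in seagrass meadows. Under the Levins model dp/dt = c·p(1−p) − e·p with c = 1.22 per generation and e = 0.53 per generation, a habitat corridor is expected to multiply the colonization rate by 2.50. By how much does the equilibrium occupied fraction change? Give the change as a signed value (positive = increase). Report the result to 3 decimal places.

Before: p* = 1 − 0.53/1.22 = 0.5656.
After the change, c = 3.05, e = 0.53, so p* = 1 − 0.53/3.05 = 0.8262.
Δp* = 0.8262 − 0.5656 = +0.2607.

0.261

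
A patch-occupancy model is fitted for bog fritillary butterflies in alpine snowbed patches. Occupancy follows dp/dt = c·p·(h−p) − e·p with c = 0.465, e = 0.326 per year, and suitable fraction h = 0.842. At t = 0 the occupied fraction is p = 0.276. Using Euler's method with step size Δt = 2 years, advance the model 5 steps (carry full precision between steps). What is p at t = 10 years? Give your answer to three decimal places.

0.182

Update rule: p ← p + [c·p·(h−p) − e·p]·Δt with Δt = 2.
t = 2: p = 0.27600 + (-0.03467) = 0.24133
t = 4: p = 0.24133 + (-0.02253) = 0.21879
t = 6: p = 0.21879 + (-0.01584) = 0.20295
t = 8: p = 0.20295 + (-0.01171) = 0.19124
t = 10: p = 0.19124 + (-0.00895) = 0.18229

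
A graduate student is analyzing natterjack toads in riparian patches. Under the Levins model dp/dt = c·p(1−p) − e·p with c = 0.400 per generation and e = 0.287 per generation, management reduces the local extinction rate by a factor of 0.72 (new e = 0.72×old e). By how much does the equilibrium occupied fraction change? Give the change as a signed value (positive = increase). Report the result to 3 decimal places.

0.201

Before: p* = 1 − 0.287/0.400 = 0.2825.
After the change, c = 0.4, e = 0.20664, so p* = 1 − 0.20664/0.4 = 0.4834.
Δp* = 0.4834 − 0.2825 = +0.2009.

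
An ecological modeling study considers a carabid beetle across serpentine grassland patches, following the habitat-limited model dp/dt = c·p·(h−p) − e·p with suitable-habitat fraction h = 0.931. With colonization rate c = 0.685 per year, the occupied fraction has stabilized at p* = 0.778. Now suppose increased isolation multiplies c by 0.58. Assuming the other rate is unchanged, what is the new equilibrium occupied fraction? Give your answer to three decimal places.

0.667

Balance c(h−p*) = e gives e = 0.685×(0.931 − 0.77800) = 0.10481.
New p* = 0.931 − e/c = 0.931 − 0.10481/0.39730 = 0.66719.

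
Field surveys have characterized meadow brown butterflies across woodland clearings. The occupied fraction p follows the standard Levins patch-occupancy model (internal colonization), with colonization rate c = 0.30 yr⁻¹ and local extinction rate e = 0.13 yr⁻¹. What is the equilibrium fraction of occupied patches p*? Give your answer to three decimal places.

At equilibrium, colonization balances extinction: c·p*·(1−p*) = e·p*.
So p* = 1 − e/c = 1 − 0.13/0.30 = 1 − 0.4333 = 0.5667.

0.567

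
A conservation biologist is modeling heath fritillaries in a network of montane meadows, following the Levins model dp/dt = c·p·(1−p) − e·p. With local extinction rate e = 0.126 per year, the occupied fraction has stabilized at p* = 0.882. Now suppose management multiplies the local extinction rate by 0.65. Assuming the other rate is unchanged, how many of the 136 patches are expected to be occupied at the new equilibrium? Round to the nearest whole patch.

Balance c(1−p*) = e gives c = e/(1 − 0.88200) = 0.126/0.11800 = 1.06780.
New p* = 1 − e/c = 1 − 0.08190/1.06780 = 0.92330.
Expected occupied = 136 × 0.92330 = 125.57 ≈ 126.

126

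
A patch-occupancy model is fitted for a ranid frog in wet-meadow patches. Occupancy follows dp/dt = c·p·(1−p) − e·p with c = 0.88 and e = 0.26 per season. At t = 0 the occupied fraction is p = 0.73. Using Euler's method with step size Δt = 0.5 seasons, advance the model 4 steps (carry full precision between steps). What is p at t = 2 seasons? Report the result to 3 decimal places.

0.710

Update rule: p ← p + [c·p·(1−p) − e·p]·Δt with Δt = 0.5.
step 1: Δp = -0.00818, p = 0.72182
step 2: Δp = -0.00549, p = 0.71634
step 3: Δp = -0.00372, p = 0.71262
step 4: Δp = -0.00253, p = 0.71009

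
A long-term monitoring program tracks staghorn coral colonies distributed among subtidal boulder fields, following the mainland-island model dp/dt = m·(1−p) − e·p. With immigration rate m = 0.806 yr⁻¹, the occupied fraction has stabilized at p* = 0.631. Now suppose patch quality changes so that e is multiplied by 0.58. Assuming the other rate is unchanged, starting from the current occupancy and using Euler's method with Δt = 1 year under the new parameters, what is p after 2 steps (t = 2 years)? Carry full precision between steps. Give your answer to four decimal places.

Balance m(1−p*) = e·p* gives e = m(1−p*)/p* = 0.806×0.36900/0.63100 = 0.47134.
Starting from p₀ = 0.63100; update p ← p + (dp/dt)·Δt with the new parameters.
p: 0.63100 → 0.75591  (Δp = +0.12491)
p: 0.75591 → 0.74600  (Δp = -0.00992)

0.7460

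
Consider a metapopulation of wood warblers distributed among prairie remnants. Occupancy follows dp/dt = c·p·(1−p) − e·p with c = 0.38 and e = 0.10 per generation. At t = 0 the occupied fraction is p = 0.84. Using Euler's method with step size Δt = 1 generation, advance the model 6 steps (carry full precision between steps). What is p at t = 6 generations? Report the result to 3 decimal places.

0.749

Update rule: p ← p + [c·p·(1−p) − e·p]·Δt with Δt = 1.
step 1: Δp = -0.03293, p = 0.80707
step 2: Δp = -0.02154, p = 0.78553
step 3: Δp = -0.01453, p = 0.77100
step 4: Δp = -0.01001, p = 0.76099
step 5: Δp = -0.00698, p = 0.75401
step 6: Δp = -0.00492, p = 0.74909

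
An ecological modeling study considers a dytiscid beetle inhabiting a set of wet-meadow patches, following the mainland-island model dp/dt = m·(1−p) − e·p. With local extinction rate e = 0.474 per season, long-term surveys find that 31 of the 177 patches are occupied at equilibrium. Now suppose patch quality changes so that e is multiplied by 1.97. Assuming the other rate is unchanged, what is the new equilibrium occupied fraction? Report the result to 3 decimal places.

Observed p* = 31/177 = 0.17514.
Balance m(1−p*) = e·p* gives m = e·p*/(1−p*) = 0.474×0.17514/0.82486 = 0.10064.
New p* = m/(m+e) = 0.10064/(0.10064+0.93378) = 0.09729.

0.097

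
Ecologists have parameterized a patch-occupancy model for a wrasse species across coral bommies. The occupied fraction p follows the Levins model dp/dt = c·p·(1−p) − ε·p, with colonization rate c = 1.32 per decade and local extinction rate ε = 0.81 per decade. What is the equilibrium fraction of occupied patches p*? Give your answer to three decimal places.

At equilibrium, colonization balances extinction: c·p*·(1−p*) = ε·p*.
So p* = 1 − ε/c = 1 − 0.81/1.32 = 1 − 0.6136 = 0.3864.

0.386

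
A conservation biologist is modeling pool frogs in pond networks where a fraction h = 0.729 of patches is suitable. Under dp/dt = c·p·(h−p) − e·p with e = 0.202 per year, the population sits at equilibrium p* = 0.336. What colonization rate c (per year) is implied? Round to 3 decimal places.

0.514

At equilibrium c(h−p*) = e, so c = e/(h−p*).
c = 0.202/(0.729 − 0.336) = 0.202/0.3930 = 0.5140.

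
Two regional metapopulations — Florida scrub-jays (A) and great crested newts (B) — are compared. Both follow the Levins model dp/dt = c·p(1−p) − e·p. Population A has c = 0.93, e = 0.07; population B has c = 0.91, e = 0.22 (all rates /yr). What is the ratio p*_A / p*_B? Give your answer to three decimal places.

1.220

A: p*_A = 1 − 0.07/0.93 = 0.9247.
B: p*_B = 1 − 0.22/0.91 = 0.7582.
p*_A / p*_B = 0.9247/0.7582 = 1.2196.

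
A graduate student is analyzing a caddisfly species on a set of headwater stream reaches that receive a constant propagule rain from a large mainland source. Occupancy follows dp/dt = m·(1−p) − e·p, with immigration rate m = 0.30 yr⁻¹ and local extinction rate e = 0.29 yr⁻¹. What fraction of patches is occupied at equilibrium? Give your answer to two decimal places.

0.51

Setting dp/dt = 0: m − m·p* = e·p*, so m = (m+e)·p*.
p* = m/(m+e) = 0.30/(0.30+0.29) = 0.30/0.5900 = 0.5085.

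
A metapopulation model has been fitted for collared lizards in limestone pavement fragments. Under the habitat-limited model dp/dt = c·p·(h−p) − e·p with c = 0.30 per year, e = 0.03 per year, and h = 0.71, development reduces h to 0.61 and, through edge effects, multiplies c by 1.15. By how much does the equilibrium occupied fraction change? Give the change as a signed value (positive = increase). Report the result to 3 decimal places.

-0.087

Before: p* = h − e/c = 0.71 − 0.03/0.30 = 0.71 − 0.1000 = 0.6100.
After: c = 0.345, e = 0.03, h = 0.61; p* = 0.61 − 0.03/0.345 = 0.5230.
Δp* = 0.5230 − 0.6100 = -0.0870.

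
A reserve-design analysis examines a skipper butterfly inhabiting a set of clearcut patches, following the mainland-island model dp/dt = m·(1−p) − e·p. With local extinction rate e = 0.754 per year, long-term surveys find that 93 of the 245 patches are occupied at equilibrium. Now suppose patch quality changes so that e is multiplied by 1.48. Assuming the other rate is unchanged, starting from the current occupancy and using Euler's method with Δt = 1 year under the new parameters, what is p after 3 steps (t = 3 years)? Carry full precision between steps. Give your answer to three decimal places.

0.276

Observed p* = 93/245 = 0.37959.
Balance m(1−p*) = e·p* gives m = e·p*/(1−p*) = 0.754×0.37959/0.62041 = 0.46133.
Starting from p₀ = 0.37959; update p ← p + (dp/dt)·Δt with the new parameters.
p: 0.37959 → 0.24221  (Δp = -0.13738)
p: 0.24221 → 0.32151  (Δp = +0.07930)
p: 0.32151 → 0.27574  (Δp = -0.04578)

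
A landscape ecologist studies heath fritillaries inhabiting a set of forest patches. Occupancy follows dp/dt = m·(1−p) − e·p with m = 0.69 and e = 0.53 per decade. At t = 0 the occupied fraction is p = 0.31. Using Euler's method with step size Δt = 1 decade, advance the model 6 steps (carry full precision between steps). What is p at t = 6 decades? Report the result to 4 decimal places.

Update rule: p ← p + [m·(1−p) − e·p]·Δt with Δt = 1.
  1  |  dp/dt·Δt = +0.311800  |  p_1 = 0.621800
  2  |  dp/dt·Δt = -0.068596  |  p_2 = 0.553204
  3  |  dp/dt·Δt = +0.015091  |  p_3 = 0.568295
  4  |  dp/dt·Δt = -0.003320  |  p_4 = 0.564975
  5  |  dp/dt·Δt = +0.000730  |  p_5 = 0.565705
  6  |  dp/dt·Δt = -0.000161  |  p_6 = 0.565545

0.5655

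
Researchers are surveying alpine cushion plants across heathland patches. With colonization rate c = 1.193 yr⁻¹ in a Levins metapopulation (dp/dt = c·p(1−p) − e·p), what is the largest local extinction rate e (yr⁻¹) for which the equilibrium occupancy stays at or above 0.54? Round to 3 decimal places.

1 − e/c ≥ 0.54 ⇒ e ≤ c(1 − 0.54) = 1.193 × 0.4600.
e_max = 0.5488.

0.549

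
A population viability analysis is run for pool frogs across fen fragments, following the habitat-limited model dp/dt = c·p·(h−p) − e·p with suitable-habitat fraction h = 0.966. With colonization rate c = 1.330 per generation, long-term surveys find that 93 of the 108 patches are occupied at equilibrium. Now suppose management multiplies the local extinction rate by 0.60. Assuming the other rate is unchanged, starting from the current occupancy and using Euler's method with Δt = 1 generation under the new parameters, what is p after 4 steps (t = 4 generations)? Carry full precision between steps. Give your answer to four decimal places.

0.9030

Observed p* = 93/108 = 0.86111.
Balance c(h−p*) = e gives e = 1.330×(0.966 − 0.86111) = 0.13950.
Starting from p₀ = 0.86111; update p ← p + (dp/dt)·Δt with the new parameters.
p: 0.86111 → 0.90916  (Δp = +0.04805)
p: 0.90916 → 0.90179  (Δp = -0.00737)
p: 0.90179 → 0.90332  (Δp = +0.00153)
p: 0.90332 → 0.90302  (Δp = -0.00031)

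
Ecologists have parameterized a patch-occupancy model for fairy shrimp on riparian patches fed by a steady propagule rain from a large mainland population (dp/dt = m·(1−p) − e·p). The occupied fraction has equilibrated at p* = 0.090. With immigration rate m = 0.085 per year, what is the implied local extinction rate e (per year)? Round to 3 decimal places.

0.859

At equilibrium m(1−p*) = e·p*, so e = m(1−p*)/p*.
e = 0.085 × 0.9100 / 0.090 = 0.8594.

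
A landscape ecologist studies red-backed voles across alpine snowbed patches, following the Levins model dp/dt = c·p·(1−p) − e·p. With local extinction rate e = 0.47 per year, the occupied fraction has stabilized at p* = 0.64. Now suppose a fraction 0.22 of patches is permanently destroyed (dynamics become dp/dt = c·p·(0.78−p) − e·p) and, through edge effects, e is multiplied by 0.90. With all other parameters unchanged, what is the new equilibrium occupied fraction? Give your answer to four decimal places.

0.4560

Balance c(1−p*) = e gives c = e/(1 − 0.64000) = 0.47/0.36000 = 1.30556.
New p* = 0.78 − e/c = 0.78 − 0.42300/1.30556 = 0.45600.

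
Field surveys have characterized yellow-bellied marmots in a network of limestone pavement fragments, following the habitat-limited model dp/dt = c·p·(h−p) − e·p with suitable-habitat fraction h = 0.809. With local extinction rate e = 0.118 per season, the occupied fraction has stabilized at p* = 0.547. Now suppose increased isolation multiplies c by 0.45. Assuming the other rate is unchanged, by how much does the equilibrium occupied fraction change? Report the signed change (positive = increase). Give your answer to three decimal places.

Balance c(h−p*) = e gives c = e/(0.809 − 0.54700) = 0.118/0.26200 = 0.45038.
New p* = 0.809 − e/c = 0.809 − 0.11800/0.20267 = 0.22677.
Δp* = 0.22677 − 0.54700 = -0.32023.

-0.320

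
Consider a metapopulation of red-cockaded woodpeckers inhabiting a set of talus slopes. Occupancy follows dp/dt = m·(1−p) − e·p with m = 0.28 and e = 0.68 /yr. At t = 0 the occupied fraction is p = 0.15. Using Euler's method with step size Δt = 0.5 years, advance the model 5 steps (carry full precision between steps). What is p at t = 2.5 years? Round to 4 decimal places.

Update rule: p ← p + [m·(1−p) − e·p]·Δt with Δt = 0.5.
  1  |  dp/dt·Δt = +0.068000  |  p_1 = 0.218000
  2  |  dp/dt·Δt = +0.035360  |  p_2 = 0.253360
  3  |  dp/dt·Δt = +0.018387  |  p_3 = 0.271747
  4  |  dp/dt·Δt = +0.009561  |  p_4 = 0.281309
  5  |  dp/dt·Δt = +0.004972  |  p_5 = 0.286280

0.2863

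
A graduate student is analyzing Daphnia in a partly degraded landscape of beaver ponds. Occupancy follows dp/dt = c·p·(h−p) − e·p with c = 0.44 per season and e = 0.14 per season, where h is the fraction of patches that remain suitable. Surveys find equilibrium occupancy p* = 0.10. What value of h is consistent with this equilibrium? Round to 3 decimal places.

0.418

At equilibrium c(h−p*) = e, so h = p* + e/c.
h = 0.10 + 0.14/0.44 = 0.10 + 0.3182 = 0.4182.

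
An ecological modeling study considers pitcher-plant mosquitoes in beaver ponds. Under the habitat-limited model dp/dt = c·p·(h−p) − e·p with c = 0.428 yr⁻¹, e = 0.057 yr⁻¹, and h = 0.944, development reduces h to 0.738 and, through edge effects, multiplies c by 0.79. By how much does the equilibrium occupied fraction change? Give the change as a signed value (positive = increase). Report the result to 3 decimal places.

Before: p* = h − e/c = 0.944 − 0.057/0.428 = 0.944 − 0.1332 = 0.8108.
After: c = 0.33812, e = 0.057, h = 0.738; p* = 0.738 − 0.057/0.33812 = 0.5694.
Δp* = 0.5694 − 0.8108 = -0.2414.

-0.241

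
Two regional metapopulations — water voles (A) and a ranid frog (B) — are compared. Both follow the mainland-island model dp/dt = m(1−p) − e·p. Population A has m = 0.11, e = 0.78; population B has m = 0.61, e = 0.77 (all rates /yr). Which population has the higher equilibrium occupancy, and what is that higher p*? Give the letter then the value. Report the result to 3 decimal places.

B, 0.442

A: p*_A = m/(m+e) = 0.11/0.8900 = 0.1236.
B: p*_B = 0.61/1.3800 = 0.4420.
B is higher at 0.4420.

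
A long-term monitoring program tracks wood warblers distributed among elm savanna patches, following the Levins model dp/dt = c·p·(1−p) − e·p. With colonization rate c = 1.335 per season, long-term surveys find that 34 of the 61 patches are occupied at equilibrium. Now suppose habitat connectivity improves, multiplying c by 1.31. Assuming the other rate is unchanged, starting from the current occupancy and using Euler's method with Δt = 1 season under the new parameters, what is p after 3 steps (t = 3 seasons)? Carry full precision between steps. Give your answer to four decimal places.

0.6621

Observed p* = 34/61 = 0.55738.
Balance c(1−p*) = e gives e = 1.335×(1 − 0.55738) = 0.59090.
Starting from p₀ = 0.55738; update p ← p + (dp/dt)·Δt with the new parameters.
p: 0.55738 → 0.65948  (Δp = +0.10210)
p: 0.65948 → 0.66253  (Δp = +0.00305)
p: 0.66253 → 0.66206  (Δp = -0.00047)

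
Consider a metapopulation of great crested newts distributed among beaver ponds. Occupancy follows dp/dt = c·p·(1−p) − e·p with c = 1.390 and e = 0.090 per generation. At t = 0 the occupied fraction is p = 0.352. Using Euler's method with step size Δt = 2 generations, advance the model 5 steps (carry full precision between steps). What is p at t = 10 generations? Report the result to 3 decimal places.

0.850

Update rule: p ← p + [c·p·(1−p) − e·p]·Δt with Δt = 2.
  1  |  dp/dt·Δt = +0.570747  |  p_1 = 0.922747
  2  |  dp/dt·Δt = +0.032078  |  p_2 = 0.954825
  3  |  dp/dt·Δt = -0.051955  |  p_3 = 0.902870
  4  |  dp/dt·Δt = +0.081278  |  p_4 = 0.984148
  5  |  dp/dt·Δt = -0.133777  |  p_5 = 0.850371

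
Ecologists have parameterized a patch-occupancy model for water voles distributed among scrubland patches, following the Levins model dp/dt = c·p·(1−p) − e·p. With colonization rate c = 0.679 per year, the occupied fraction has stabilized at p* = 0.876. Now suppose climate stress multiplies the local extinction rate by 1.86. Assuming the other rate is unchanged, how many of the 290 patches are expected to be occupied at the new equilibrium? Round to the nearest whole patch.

Balance c(1−p*) = e gives e = 0.679×(1 − 0.87600) = 0.08420.
New p* = 1 − e/c = 1 − 0.15661/0.67900 = 0.76935.
Expected occupied = 290 × 0.76935 = 223.11 ≈ 223.

223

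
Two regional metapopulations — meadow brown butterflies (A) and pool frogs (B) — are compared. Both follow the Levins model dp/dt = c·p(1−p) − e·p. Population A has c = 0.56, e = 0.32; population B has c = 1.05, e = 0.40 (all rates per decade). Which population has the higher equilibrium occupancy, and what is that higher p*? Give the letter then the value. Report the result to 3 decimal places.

B, 0.619

A: p*_A = 1 − 0.32/0.56 = 0.4286.
B: p*_B = 1 − 0.40/1.05 = 0.6190.
B is higher at 0.6190.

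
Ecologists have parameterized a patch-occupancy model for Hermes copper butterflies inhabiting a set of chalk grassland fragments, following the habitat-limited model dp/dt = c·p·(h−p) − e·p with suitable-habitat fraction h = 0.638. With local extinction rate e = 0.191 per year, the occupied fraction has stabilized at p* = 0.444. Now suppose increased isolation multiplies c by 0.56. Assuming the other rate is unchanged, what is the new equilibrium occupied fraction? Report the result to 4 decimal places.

0.2916

Balance c(h−p*) = e gives c = e/(0.638 − 0.44400) = 0.191/0.19400 = 0.98454.
New p* = 0.638 − e/c = 0.638 − 0.19100/0.55134 = 0.29157.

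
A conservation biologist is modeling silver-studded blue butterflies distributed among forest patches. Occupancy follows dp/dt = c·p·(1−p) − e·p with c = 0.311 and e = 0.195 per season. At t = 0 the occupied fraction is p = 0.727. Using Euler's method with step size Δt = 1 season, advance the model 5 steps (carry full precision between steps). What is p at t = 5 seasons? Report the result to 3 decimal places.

Update rule: p ← p + [c·p·(1−p) − e·p]·Δt with Δt = 1.
step 1: Δp = -0.08004, p = 0.64696
step 2: Δp = -0.05512, p = 0.59184
step 3: Δp = -0.04028, p = 0.55155
step 4: Δp = -0.03063, p = 0.52093
step 5: Δp = -0.02397, p = 0.49696

0.497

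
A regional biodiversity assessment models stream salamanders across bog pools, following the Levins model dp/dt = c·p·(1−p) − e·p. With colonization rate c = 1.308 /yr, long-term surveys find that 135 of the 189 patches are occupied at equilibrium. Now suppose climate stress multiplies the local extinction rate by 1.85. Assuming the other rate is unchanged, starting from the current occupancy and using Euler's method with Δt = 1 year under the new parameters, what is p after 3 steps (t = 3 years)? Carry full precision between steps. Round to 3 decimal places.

0.474

Observed p* = 135/189 = 0.71429.
Balance c(1−p*) = e gives e = 1.308×(1 − 0.71429) = 0.37371.
Starting from p₀ = 0.71429; update p ← p + (dp/dt)·Δt with the new parameters.
p: 0.71429 → 0.48739  (Δp = -0.22690)
p: 0.48739 → 0.47721  (Δp = -0.01017)
p: 0.47721 → 0.47360  (Δp = -0.00361)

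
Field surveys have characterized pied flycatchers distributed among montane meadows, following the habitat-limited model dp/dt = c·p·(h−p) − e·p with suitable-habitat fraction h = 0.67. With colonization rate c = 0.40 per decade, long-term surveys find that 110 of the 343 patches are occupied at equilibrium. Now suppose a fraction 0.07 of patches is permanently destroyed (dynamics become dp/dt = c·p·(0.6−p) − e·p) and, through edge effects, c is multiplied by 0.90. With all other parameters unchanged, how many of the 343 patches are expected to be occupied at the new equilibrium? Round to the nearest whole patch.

Observed p* = 110/343 = 0.32070.
Balance c(h−p*) = e gives e = 0.40×(0.67 − 0.32070) = 0.13972.
New p* = 0.6 − e/c = 0.6 − 0.13972/0.36000 = 0.21189.
Expected occupied = 343 × 0.21189 = 72.68 ≈ 73.

73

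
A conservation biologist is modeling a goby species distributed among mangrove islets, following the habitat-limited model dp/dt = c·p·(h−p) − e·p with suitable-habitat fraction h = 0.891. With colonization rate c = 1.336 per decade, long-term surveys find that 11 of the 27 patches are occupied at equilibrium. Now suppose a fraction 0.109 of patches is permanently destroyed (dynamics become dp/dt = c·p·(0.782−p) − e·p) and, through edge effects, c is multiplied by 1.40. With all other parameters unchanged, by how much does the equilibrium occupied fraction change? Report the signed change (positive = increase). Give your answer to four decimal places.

0.0292

Observed p* = 11/27 = 0.40741.
Balance c(h−p*) = e gives e = 1.336×(0.891 − 0.40741) = 0.64608.
New p* = 0.782 − e/c = 0.782 − 0.64608/1.87040 = 0.43658.
Δp* = 0.43658 − 0.40741 = +0.02917.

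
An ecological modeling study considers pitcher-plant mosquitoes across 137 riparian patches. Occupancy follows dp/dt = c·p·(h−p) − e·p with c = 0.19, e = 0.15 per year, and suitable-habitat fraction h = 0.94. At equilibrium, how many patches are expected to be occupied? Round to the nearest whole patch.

p* = h − e/c = 0.94 − 0.7895 = 0.1505.
Expected occupied patches = N × p* = 137 × 0.1505 = 20.62 ≈ 21.

21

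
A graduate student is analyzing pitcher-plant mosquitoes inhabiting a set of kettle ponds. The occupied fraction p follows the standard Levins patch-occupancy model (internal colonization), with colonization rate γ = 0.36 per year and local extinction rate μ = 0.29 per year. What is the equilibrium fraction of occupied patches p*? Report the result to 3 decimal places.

Setting dp/dt = 0 and dividing through by p* gives γ·(1−p*) = μ.
So p* = 1 − μ/γ = 1 − 0.29/0.36 = 1 − 0.8056 = 0.1944.

0.194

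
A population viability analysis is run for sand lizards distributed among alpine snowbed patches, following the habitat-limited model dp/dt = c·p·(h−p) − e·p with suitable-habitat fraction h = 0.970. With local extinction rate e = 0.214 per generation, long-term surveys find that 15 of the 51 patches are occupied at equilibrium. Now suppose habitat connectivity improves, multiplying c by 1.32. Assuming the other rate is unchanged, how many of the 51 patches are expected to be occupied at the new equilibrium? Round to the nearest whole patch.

Observed p* = 15/51 = 0.29412.
Balance c(h−p*) = e gives c = e/(0.97 − 0.29412) = 0.214/0.67588 = 0.31662.
New p* = 0.97 − e/c = 0.97 − 0.21400/0.41794 = 0.45796.
Expected occupied = 51 × 0.45796 = 23.36 ≈ 23.

23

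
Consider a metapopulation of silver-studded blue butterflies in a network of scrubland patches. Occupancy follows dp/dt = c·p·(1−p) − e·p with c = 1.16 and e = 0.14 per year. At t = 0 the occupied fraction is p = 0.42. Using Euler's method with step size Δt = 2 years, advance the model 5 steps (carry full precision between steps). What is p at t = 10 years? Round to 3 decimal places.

Update rule: p ← p + [c·p·(1−p) − e·p]·Δt with Δt = 2.
p: 0.42000 → 0.86755  (Δp = +0.44755)
p: 0.86755 → 0.89122  (Δp = +0.02367)
p: 0.89122 → 0.86660  (Δp = -0.02462)
p: 0.86660 → 0.89216  (Δp = +0.02556)
p: 0.89216 → 0.86557  (Δp = -0.02659)

0.866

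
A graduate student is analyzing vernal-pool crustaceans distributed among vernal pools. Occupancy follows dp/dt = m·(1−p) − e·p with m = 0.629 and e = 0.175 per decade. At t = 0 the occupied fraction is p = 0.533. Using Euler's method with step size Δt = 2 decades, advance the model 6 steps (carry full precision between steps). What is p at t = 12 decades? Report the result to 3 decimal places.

Update rule: p ← p + [m·(1−p) − e·p]·Δt with Δt = 2.
t = 2: p = 0.53300 + (+0.40094) = 0.93394
t = 4: p = 0.93394 + (-0.24377) = 0.69017
t = 6: p = 0.69017 + (+0.14821) = 0.83838
t = 8: p = 0.83838 + (-0.09011) = 0.74827
t = 10: p = 0.74827 + (+0.05479) = 0.80305
t = 12: p = 0.80305 + (-0.03331) = 0.76974

0.770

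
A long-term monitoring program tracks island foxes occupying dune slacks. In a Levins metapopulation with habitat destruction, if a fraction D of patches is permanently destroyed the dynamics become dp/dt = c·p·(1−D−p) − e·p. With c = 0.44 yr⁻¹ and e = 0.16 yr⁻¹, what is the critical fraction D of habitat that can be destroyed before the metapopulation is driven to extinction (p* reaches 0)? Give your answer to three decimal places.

The nontrivial equilibrium is p* = (1−D) − e/c; extinction occurs when this hits zero.
So D_crit = 1 − e/c = 1 − 0.16/0.44 = 1 − 0.3636 = 0.6364.
Note this equals the original equilibrium occupancy — the Levins extinction-debt result.

0.636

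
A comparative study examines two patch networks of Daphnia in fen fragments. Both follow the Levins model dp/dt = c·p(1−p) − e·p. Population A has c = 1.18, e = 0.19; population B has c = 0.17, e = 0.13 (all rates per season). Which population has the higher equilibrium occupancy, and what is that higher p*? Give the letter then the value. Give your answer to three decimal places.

A, 0.839

A: p*_A = 1 − 0.19/1.18 = 0.8390.
B: p*_B = 1 − 0.13/0.17 = 0.2353.
A is higher at 0.8390.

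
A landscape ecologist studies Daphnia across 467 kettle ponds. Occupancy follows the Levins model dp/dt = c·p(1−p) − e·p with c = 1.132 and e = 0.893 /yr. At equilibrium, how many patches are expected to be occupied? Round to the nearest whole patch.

p* = 1 − e/c = 1 − 0.893/1.132 = 0.2111.
Expected occupied patches = N × p* = 467 × 0.2111 = 98.60 ≈ 99.

99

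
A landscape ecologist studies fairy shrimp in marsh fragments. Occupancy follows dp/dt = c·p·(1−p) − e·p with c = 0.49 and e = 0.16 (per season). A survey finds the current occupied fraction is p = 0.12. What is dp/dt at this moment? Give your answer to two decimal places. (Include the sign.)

Colonization term: c·p·(1−p) = 0.49×0.12×0.8800 = 0.05174.
Extinction term: e·p = 0.01920.
dp/dt = 0.05174 − 0.01920 = 0.03254.

0.03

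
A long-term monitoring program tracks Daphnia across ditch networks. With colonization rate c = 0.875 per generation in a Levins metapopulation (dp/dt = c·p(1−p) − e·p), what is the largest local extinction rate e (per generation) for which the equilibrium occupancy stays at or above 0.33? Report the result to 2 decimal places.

0.59

1 − e/c ≥ 0.33 ⇒ e ≤ c(1 − 0.33) = 0.875 × 0.6700.
e_max = 0.5862.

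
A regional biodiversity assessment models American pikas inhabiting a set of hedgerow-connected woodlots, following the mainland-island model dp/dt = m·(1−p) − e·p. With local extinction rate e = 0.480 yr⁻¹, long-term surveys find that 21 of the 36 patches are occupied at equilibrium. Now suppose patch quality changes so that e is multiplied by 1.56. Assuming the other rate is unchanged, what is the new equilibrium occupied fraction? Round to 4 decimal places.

Observed p* = 21/36 = 0.58333.
Balance m(1−p*) = e·p* gives m = e·p*/(1−p*) = 0.480×0.58333/0.41667 = 0.67199.
New p* = m/(m+e) = 0.67199/(0.67199+0.74880) = 0.47297.

0.4730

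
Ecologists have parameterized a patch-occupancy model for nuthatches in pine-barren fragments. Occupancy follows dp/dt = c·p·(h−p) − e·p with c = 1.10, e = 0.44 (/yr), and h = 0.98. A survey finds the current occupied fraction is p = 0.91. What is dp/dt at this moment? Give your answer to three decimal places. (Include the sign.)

Colonization term: c·p·(h−p) = 1.10×0.91×0.0700 = 0.07007.
Extinction term: e·p = 0.40040.
dp/dt = 0.07007 − 0.40040 = -0.33033.

-0.330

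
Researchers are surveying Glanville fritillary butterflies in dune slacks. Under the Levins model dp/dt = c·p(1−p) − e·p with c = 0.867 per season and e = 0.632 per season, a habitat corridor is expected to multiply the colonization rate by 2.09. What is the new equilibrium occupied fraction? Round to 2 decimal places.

0.65

Before: p* = 1 − 0.632/0.867 = 0.2710.
After the change, c = 1.81203, e = 0.632, so p* = 1 − 0.632/1.81203 = 0.6512.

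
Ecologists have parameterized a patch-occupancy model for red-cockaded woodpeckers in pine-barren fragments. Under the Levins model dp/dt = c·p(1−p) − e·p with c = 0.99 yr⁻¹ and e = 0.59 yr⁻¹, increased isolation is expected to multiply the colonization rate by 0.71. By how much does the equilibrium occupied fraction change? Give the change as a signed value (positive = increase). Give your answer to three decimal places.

Before: p* = 1 − 0.59/0.99 = 0.4040.
After the change, c = 0.7029, e = 0.59, so p* = 1 − 0.59/0.7029 = 0.1606.
Δp* = 0.1606 − 0.4040 = -0.2434.

-0.243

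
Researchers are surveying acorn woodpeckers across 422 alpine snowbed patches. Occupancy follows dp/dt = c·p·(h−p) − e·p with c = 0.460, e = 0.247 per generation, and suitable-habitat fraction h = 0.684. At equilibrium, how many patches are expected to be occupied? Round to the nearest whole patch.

62

p* = h − e/c = 0.684 − 0.5370 = 0.1470.
Expected occupied patches = N × p* = 422 × 0.1470 = 62.05 ≈ 62.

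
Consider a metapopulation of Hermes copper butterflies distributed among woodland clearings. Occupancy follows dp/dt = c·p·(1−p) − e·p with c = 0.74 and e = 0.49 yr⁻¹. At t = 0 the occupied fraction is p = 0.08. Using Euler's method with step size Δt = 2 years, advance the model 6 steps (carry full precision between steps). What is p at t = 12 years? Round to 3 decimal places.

Update rule: p ← p + [c·p·(1−p) − e·p]·Δt with Δt = 2.
p: 0.08000 → 0.11053  (Δp = +0.03053)
p: 0.11053 → 0.14771  (Δp = +0.03718)
p: 0.14771 → 0.18928  (Δp = +0.04156)
p: 0.18928 → 0.23089  (Δp = +0.04162)
p: 0.23089 → 0.26744  (Δp = +0.03655)
p: 0.26744 → 0.29530  (Δp = +0.02786)

0.295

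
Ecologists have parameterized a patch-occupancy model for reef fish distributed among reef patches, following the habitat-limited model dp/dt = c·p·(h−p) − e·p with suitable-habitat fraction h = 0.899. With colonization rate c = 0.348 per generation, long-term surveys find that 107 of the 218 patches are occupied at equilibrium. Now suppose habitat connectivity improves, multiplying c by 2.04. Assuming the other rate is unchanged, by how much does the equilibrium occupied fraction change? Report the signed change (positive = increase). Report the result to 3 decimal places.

Observed p* = 107/218 = 0.49083.
Balance c(h−p*) = e gives e = 0.348×(0.899 − 0.49083) = 0.14204.
New p* = 0.899 − e/c = 0.899 − 0.14204/0.70992 = 0.69892.
Δp* = 0.69892 − 0.49083 = +0.20809.

0.208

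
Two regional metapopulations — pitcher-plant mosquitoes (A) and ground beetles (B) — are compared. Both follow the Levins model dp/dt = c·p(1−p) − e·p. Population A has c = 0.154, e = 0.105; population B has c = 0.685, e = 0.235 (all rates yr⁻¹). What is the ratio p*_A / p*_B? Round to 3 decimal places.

A: p*_A = 1 − 0.105/0.154 = 0.3182.
B: p*_B = 1 − 0.235/0.685 = 0.6569.
p*_A / p*_B = 0.3182/0.6569 = 0.4843.

0.484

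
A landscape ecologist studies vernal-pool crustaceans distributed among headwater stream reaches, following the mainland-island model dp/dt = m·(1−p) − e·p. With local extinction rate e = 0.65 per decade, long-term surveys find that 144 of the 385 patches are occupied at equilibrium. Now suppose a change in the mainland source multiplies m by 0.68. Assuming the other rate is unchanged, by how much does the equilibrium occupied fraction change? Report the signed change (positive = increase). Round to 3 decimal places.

Observed p* = 144/385 = 0.37403.
Balance m(1−p*) = e·p* gives m = e·p*/(1−p*) = 0.65×0.37403/0.62597 = 0.38839.
New p* = m/(m+e) = 0.26411/(0.26411+0.65000) = 0.28893.
Δp* = 0.28893 − 0.37403 = -0.08510.

-0.085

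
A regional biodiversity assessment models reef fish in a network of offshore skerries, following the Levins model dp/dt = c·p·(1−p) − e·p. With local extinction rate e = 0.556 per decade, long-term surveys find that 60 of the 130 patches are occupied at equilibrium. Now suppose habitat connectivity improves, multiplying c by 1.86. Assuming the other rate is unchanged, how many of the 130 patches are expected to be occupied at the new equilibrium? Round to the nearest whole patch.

Observed p* = 60/130 = 0.46154.
Balance c(1−p*) = e gives c = e/(1 − 0.46154) = 0.556/0.53846 = 1.03257.
New p* = 1 − e/c = 1 − 0.55600/1.92058 = 0.71050.
Expected occupied = 130 × 0.71050 = 92.37 ≈ 92.

92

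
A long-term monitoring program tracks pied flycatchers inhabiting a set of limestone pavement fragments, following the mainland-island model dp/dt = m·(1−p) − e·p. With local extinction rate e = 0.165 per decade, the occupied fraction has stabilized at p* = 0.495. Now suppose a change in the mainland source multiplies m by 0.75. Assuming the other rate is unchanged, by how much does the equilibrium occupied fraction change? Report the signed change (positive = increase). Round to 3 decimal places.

-0.071

Balance m(1−p*) = e·p* gives m = e·p*/(1−p*) = 0.165×0.49500/0.50500 = 0.16173.
New p* = m/(m+e) = 0.12130/(0.12130+0.16500) = 0.42368.
Δp* = 0.42368 − 0.49500 = -0.07132.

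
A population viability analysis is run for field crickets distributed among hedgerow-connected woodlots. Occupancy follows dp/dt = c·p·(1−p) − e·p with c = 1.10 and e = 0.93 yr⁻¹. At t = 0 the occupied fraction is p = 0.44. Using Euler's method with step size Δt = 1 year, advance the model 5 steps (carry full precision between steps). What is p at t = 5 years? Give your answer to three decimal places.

Update rule: p ← p + [c·p·(1−p) − e·p]·Δt with Δt = 1.
step 1: Δp = -0.13816, p = 0.30184
step 2: Δp = -0.04891, p = 0.25293
step 3: Δp = -0.02737, p = 0.22556
step 4: Δp = -0.01762, p = 0.20794
step 5: Δp = -0.01221, p = 0.19573

0.196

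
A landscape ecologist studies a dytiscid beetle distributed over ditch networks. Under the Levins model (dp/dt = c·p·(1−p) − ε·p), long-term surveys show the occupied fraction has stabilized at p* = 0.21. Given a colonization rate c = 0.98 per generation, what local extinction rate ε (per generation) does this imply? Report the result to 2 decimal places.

0.77

At equilibrium c(1−p*) = ε.
ε = 0.98 × (1 − 0.21) = 0.98 × 0.7900 = 0.7742.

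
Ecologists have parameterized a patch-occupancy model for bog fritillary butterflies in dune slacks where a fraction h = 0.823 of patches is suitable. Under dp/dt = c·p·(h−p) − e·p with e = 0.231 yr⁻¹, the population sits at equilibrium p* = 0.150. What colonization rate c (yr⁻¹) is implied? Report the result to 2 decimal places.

At equilibrium c(h−p*) = e, so c = e/(h−p*).
c = 0.231/(0.823 − 0.150) = 0.231/0.6730 = 0.3432.

0.34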